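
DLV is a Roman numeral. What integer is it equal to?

DLV: D=500, L=50, V=5
500 + 50 + 5 = 555

555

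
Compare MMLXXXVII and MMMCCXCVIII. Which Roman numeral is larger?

MMLXXXVII = 2087
MMMCCXCVIII = 3298
3298 is larger

MMMCCXCVIII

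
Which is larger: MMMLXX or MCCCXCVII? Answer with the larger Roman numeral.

MMMLXX = 3070
MCCCXCVII = 1397
3070 is larger

MMMLXX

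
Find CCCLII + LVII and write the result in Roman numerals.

CCCLII = 352
LVII = 57
352 + 57 = 409

CDIX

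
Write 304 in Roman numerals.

Convert 304 to Roman numerals:
  304 contains 3×100 (CCC)
  4 contains 1×4 (IV)

CCCIV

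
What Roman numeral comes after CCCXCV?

CCCXCV = 395; next is 396

CCCXCVI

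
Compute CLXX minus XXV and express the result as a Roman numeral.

CLXX = 170
XXV = 25
170 - 25 = 145

CXLV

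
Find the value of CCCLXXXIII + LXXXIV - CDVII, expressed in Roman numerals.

CCCLXXXIII = 383, LXXXIV = 84, CDVII = 407
383 + 84 = 467
467 - 407 = 60

LX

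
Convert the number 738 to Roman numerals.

Convert 738 to Roman numerals:
  738 contains 1×500 (D)
  238 contains 2×100 (CC)
  38 contains 3×10 (XXX)
  8 contains 1×5 (V)
  3 contains 3×1 (III)

DCCXXXVIII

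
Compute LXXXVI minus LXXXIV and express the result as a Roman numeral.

LXXXVI = 86
LXXXIV = 84
86 - 84 = 2

II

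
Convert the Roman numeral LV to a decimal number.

LV: L=50, V=5
50 + 5 = 55

55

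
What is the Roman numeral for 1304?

Convert 1304 to Roman numerals:
  1304 contains 1×1000 (M)
  304 contains 3×100 (CCC)
  4 contains 1×4 (IV)

MCCCIV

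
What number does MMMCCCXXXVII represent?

MMMCCCXXXVII: M=1000, M=1000, M=1000, C=100, C=100, C=100, X=10, X=10, X=10, V=5, I=1, I=1
1000 + 1000 + 1000 + 100 + 100 + 100 + 10 + 10 + 10 + 5 + 1 + 1 = 3337

3337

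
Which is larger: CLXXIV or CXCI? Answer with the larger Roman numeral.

CLXXIV = 174
CXCI = 191
191 is larger

CXCI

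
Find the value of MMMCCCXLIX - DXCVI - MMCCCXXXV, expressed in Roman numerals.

MMMCCCXLIX = 3349, DXCVI = 596, MMCCCXXXV = 2335
3349 - 596 = 2753
2753 - 2335 = 418

CDXVIII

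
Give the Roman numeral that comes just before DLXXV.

DLXXV = 575, so the previous integer is 575 - 1 = 574

DLXXIV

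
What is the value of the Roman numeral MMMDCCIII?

MMMDCCIII: M=1000, M=1000, M=1000, D=500, C=100, C=100, I=1, I=1, I=1
1000 + 1000 + 1000 + 500 + 100 + 100 + 1 + 1 + 1 = 3703

3703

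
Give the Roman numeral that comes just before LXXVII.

LXXVII = 77, so the previous integer is 77 - 1 = 76

LXXVI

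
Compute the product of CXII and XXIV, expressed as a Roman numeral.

CXII = 112
XXIV = 24
112 × 24 = 2688

MMDCLXXXVIII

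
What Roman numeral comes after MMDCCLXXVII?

MMDCCLXXVII = 2777; next is 2778

MMDCCLXXVIII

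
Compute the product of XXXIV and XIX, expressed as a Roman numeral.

XXXIV = 34
XIX = 19
34 × 19 = 646

DCXLVI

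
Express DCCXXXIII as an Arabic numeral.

DCCXXXIII: D=500, C=100, C=100, X=10, X=10, X=10, I=1, I=1, I=1
500 + 100 + 100 + 10 + 10 + 10 + 1 + 1 + 1 = 733

733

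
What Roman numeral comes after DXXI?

DXXI = 521, so the next integer is 521 + 1 = 522

DXXII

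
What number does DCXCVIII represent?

DCXCVIII: D=500, C=100, XC=90, V=5, I=1, I=1, I=1
500 + 100 + 90 + 5 + 1 + 1 + 1 = 698

698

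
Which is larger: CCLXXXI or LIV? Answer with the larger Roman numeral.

CCLXXXI = 281
LIV = 54
281 is larger

CCLXXXI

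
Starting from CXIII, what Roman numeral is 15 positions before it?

CXIII = 113
113 - 15 = 98

XCVIII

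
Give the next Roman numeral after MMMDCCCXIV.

MMMDCCCXIV = 3814; next is 3815

MMMDCCCXV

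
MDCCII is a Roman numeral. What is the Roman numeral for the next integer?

MDCCII = 1702, so the next integer is 1702 + 1 = 1703

MDCCIII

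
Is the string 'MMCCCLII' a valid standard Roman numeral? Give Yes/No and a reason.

'MMCCCLII': Check the rules: uses only the symbols I, V, X, L, C, D, M; no symbol is repeated more than three times in a row; V, L and D each appear at most once; no smaller symbol precedes a larger one (values never increase from left to right). Value: M (1000) + M (1000) + C (100) + C (100) + C (100) + L (50) + I (1) + I (1) = 2352. So it is a valid standard Roman numeral.

Yes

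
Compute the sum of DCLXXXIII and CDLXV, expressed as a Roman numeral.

DCLXXXIII = 683
CDLXV = 465
683 + 465 = 1148

MCXLVIII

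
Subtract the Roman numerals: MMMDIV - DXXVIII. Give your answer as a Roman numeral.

MMMDIV = 3504
DXXVIII = 528
3504 - 528 = 2976

MMCMLXXVI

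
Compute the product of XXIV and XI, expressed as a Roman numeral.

XXIV = 24
XI = 11
24 × 11 = 264

CCLXIV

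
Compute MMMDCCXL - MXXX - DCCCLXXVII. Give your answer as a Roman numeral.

MMMDCCXL = 3740, MXXX = 1030, DCCCLXXVII = 877
3740 - 1030 = 2710
2710 - 877 = 1833

MDCCCXXXIII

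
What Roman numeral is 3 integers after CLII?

CLII = 152
152 + 3 = 155

CLV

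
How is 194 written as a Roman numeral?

Convert 194 to Roman numerals:
  194 contains 1×100 (C)
  94 contains 1×90 (XC)
  4 contains 1×4 (IV)

CXCIV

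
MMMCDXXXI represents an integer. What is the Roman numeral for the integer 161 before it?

MMMCDXXXI = 3431
3431 - 161 = 3270

MMMCCLXX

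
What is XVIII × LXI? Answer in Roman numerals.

XVIII = 18
LXI = 61
18 × 61 = 1098

MXCVIII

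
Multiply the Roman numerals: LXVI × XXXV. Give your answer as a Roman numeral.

LXVI = 66
XXXV = 35
66 × 35 = 2310

MMCCCX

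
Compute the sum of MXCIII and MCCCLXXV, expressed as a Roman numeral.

MXCIII = 1093
MCCCLXXV = 1375
1093 + 1375 = 2468

MMCDLXVIII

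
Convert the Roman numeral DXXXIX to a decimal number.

DXXXIX: D=500, X=10, X=10, X=10, IX=9
500 + 10 + 10 + 10 + 9 = 539

539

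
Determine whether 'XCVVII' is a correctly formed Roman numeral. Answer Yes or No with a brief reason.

'XCVVII': V should not appear more than once

No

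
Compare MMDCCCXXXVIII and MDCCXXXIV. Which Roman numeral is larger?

MMDCCCXXXVIII = 2838
MDCCXXXIV = 1734
2838 is larger

MMDCCCXXXVIII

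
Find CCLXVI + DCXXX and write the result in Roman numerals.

CCLXVI = 266
DCXXX = 630
266 + 630 = 896

DCCCXCVI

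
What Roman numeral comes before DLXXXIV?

DLXXXIV = 584; previous is 583

DLXXXIII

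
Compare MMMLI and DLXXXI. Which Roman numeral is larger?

MMMLI = 3051
DLXXXI = 581
3051 is larger

MMMLI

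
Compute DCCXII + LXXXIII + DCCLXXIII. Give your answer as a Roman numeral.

DCCXII = 712, LXXXIII = 83, DCCLXXIII = 773
712 + 83 = 795
795 + 773 = 1568

MDLXVIII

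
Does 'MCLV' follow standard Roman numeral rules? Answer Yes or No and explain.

'MCLV': Check the rules: uses only the symbols I, V, X, L, C, D, M; no symbol is repeated more than three times in a row; V, L and D each appear at most once; no smaller symbol precedes a larger one (values never increase from left to right). Value: M (1000) + C (100) + L (50) + V (5) = 1155. So it is a valid standard Roman numeral.

Yes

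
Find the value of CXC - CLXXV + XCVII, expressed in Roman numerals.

CXC = 190, CLXXV = 175, XCVII = 97
190 - 175 = 15
15 + 97 = 112

CXII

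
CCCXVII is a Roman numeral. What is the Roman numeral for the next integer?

CCCXVII = 317; next is 318

CCCXVIII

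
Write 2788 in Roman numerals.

Convert 2788 to Roman numerals:
  2788 contains 2×1000 (MM)
  788 contains 1×500 (D)
  288 contains 2×100 (CC)
  88 contains 1×50 (L)
  38 contains 3×10 (XXX)
  8 contains 1×5 (V)
  3 contains 3×1 (III)

MMDCCLXXXVIII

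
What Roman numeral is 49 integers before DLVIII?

DLVIII = 558
558 - 49 = 509

DIX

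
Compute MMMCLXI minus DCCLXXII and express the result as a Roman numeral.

MMMCLXI = 3161
DCCLXXII = 772
3161 - 772 = 2389

MMCCCLXXXIX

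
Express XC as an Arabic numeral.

XC: XC=90

90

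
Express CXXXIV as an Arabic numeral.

CXXXIV: C=100, X=10, X=10, X=10, IV=4
100 + 10 + 10 + 10 + 4 = 134

134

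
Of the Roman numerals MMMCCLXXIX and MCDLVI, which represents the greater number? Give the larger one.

MMMCCLXXIX = 3279
MCDLVI = 1456
3279 is larger

MMMCCLXXIX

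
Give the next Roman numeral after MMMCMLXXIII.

MMMCMLXXIII = 3973; next is 3974

MMMCMLXXIV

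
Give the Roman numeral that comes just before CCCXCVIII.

CCCXCVIII = 398; previous is 397

CCCXCVII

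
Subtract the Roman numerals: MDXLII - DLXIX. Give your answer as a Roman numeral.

MDXLII = 1542
DLXIX = 569
1542 - 569 = 973

CMLXXIII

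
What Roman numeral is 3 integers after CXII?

CXII = 112
112 + 3 = 115

CXV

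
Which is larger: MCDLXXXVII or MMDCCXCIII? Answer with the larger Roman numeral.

MCDLXXXVII = 1487
MMDCCXCIII = 2793
2793 is larger

MMDCCXCIII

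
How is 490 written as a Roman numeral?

Convert 490 to Roman numerals:
  490 contains 1×400 (CD)
  90 contains 1×90 (XC)

CDXC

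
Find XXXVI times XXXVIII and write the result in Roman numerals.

XXXVI = 36
XXXVIII = 38
36 × 38 = 1368

MCCCLXVIII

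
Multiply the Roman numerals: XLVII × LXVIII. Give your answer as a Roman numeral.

XLVII = 47
LXVIII = 68
47 × 68 = 3196

MMMCXCVI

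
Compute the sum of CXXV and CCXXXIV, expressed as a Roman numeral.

CXXV = 125
CCXXXIV = 234
125 + 234 = 359

CCCLIX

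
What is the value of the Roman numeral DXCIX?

DXCIX: D=500, XC=90, IX=9
500 + 90 + 9 = 599

599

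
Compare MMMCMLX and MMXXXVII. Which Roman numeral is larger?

MMMCMLX = 3960
MMXXXVII = 2037
3960 is larger

MMMCMLX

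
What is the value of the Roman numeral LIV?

LIV: L=50, IV=4
50 + 4 = 54

54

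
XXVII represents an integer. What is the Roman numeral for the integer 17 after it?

XXVII = 27
27 + 17 = 44

XLIV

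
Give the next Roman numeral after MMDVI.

MMDVI = 2506, so the next integer is 2506 + 1 = 2507

MMDVII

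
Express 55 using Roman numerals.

Convert 55 to Roman numerals:
  55 contains 1×50 (L)
  5 contains 1×5 (V)

LV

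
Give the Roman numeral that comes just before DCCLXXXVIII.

DCCLXXXVIII = 788; previous is 787

DCCLXXXVII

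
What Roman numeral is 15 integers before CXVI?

CXVI = 116
116 - 15 = 101

CI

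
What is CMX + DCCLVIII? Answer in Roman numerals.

CMX = 910
DCCLVIII = 758
910 + 758 = 1668

MDCLXVIII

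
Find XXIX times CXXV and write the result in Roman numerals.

XXIX = 29
CXXV = 125
29 × 125 = 3625

MMMDCXXV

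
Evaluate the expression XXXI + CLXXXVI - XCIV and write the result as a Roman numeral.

XXXI = 31, CLXXXVI = 186, XCIV = 94
31 + 186 = 217
217 - 94 = 123

CXXIII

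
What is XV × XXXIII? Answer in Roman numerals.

XV = 15
XXXIII = 33
15 × 33 = 495

CDXCV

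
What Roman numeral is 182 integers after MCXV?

MCXV = 1115
1115 + 182 = 1297

MCCXCVII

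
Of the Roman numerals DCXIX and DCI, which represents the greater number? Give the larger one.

DCXIX = 619
DCI = 601
619 is larger

DCXIX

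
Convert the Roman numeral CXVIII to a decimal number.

CXVIII: C=100, X=10, V=5, I=1, I=1, I=1
100 + 10 + 5 + 1 + 1 + 1 = 118

118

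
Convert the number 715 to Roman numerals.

Convert 715 to Roman numerals:
  715 contains 1×500 (D)
  215 contains 2×100 (CC)
  15 contains 1×10 (X)
  5 contains 1×5 (V)

DCCXV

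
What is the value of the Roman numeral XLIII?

XLIII: XL=40, I=1, I=1, I=1
40 + 1 + 1 + 1 = 43

43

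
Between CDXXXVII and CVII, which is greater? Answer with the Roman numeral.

CDXXXVII = 437
CVII = 107
437 is larger

CDXXXVII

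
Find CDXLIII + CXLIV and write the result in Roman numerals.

CDXLIII = 443
CXLIV = 144
443 + 144 = 587

DLXXXVII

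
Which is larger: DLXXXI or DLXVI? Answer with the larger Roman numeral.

DLXXXI = 581
DLXVI = 566
581 is larger

DLXXXI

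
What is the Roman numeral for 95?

Convert 95 to Roman numerals:
  95 contains 1×90 (XC)
  5 contains 1×5 (V)

XCV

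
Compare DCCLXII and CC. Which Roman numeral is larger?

DCCLXII = 762
CC = 200
762 is larger

DCCLXII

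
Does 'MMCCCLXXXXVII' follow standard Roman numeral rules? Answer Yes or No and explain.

'MMCCCLXXXXVII': More than 3 consecutive X's

No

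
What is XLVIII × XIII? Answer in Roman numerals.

XLVIII = 48
XIII = 13
48 × 13 = 624

DCXXIV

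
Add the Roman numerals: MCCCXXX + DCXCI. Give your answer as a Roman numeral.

MCCCXXX = 1330
DCXCI = 691
1330 + 691 = 2021

MMXXI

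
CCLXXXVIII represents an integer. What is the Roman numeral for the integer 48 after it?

CCLXXXVIII = 288
288 + 48 = 336

CCCXXXVI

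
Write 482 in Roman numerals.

Convert 482 to Roman numerals:
  482 contains 1×400 (CD)
  82 contains 1×50 (L)
  32 contains 3×10 (XXX)
  2 contains 2×1 (II)

CDLXXXII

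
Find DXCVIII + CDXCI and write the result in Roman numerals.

DXCVIII = 598
CDXCI = 491
598 + 491 = 1089

MLXXXIX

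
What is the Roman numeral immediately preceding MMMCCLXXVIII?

MMMCCLXXVIII = 3278, so the previous integer is 3278 - 1 = 3277

MMMCCLXXVII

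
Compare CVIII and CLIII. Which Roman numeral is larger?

CVIII = 108
CLIII = 153
153 is larger

CLIII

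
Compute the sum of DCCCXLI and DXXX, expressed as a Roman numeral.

DCCCXLI = 841
DXXX = 530
841 + 530 = 1371

MCCCLXXI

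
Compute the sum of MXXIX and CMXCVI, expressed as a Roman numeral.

MXXIX = 1029
CMXCVI = 996
1029 + 996 = 2025

MMXXV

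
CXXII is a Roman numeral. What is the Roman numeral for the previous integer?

CXXII = 122, so the previous integer is 122 - 1 = 121

CXXI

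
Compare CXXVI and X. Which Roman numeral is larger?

CXXVI = 126
X = 10
126 is larger

CXXVI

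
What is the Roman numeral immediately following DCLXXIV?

DCLXXIV = 674; next is 675

DCLXXV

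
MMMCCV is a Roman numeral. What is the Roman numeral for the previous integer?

MMMCCV = 3205; previous is 3204

MMMCCIV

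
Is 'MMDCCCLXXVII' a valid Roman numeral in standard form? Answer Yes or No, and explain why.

'MMDCCCLXXVII': Check the rules: uses only the symbols I, V, X, L, C, D, M; no symbol is repeated more than three times in a row; V, L and D each appear at most once; no smaller symbol precedes a larger one (values never increase from left to right). Value: M (1000) + M (1000) + D (500) + C (100) + C (100) + C (100) + L (50) + X (10) + X (10) + V (5) + I (1) + I (1) = 2877. So it is a valid standard Roman numeral.

Yes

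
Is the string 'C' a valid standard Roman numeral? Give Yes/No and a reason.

'C': Check the rules: uses only the symbols I, V, X, L, C, D, M; no symbol is repeated more than three times in a row; V, L and D each appear at most once; no smaller symbol precedes a larger one (values never increase from left to right). Value: C = 100. So it is a valid standard Roman numeral.

Yes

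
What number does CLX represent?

CLX: C=100, L=50, X=10
100 + 50 + 10 = 160

160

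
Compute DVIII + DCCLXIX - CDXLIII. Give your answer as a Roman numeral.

DVIII = 508, DCCLXIX = 769, CDXLIII = 443
508 + 769 = 1277
1277 - 443 = 834

DCCCXXXIV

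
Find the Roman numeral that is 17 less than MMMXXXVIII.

MMMXXXVIII = 3038
3038 - 17 = 3021

MMMXXI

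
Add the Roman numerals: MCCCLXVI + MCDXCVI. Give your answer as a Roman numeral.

MCCCLXVI = 1366
MCDXCVI = 1496
1366 + 1496 = 2862

MMDCCCLXII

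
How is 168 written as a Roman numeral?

Convert 168 to Roman numerals:
  168 contains 1×100 (C)
  68 contains 1×50 (L)
  18 contains 1×10 (X)
  8 contains 1×5 (V)
  3 contains 3×1 (III)

CLXVIII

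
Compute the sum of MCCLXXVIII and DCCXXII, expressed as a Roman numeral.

MCCLXXVIII = 1278
DCCXXII = 722
1278 + 722 = 2000

MM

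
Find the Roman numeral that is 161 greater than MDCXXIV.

MDCXXIV = 1624
1624 + 161 = 1785

MDCCLXXXV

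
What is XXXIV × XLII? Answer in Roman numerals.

XXXIV = 34
XLII = 42
34 × 42 = 1428

MCDXXVIII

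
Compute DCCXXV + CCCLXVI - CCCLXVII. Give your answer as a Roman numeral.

DCCXXV = 725, CCCLXVI = 366, CCCLXVII = 367
725 + 366 = 1091
1091 - 367 = 724

DCCXXIV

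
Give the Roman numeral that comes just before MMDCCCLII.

MMDCCCLII = 2852; previous is 2851

MMDCCCLI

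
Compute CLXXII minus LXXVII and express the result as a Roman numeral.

CLXXII = 172
LXXVII = 77
172 - 77 = 95

XCV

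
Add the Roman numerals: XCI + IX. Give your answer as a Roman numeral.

XCI = 91
IX = 9
91 + 9 = 100

C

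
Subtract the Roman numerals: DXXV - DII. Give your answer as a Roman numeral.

DXXV = 525
DII = 502
525 - 502 = 23

XXIII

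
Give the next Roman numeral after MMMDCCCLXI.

MMMDCCCLXI = 3861; next is 3862

MMMDCCCLXII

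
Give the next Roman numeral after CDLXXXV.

CDLXXXV = 485, so the next integer is 485 + 1 = 486

CDLXXXVI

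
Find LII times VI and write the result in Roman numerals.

LII = 52
VI = 6
52 × 6 = 312

CCCXII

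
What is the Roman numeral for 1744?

Convert 1744 to Roman numerals:
  1744 contains 1×1000 (M)
  744 contains 1×500 (D)
  244 contains 2×100 (CC)
  44 contains 1×40 (XL)
  4 contains 1×4 (IV)

MDCCXLIV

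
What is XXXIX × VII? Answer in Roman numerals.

XXXIX = 39
VII = 7
39 × 7 = 273

CCLXXIII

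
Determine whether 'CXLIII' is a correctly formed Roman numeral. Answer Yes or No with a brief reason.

'CXLIII': Check the rules: uses only the symbols I, V, X, L, C, D, M; no symbol is repeated more than three times in a row; V, L and D each appear at most once; the only place a smaller symbol precedes a larger one is the allowed subtractive pair XL, the symbol right after such a pair (if any) is smaller than the pair's first symbol, and otherwise the values never increase from left to right. Value: C (100) + XL (40) + I (1) + I (1) + I (1) = 143. So it is a valid standard Roman numeral.

Yes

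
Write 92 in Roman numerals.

Convert 92 to Roman numerals:
  92 contains 1×90 (XC)
  2 contains 2×1 (II)

XCII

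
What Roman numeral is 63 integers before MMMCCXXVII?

MMMCCXXVII = 3227
3227 - 63 = 3164

MMMCLXIV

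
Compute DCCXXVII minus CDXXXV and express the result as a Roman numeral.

DCCXXVII = 727
CDXXXV = 435
727 - 435 = 292

CCXCII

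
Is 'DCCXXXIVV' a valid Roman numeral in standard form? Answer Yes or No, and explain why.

'DCCXXXIVV': V should not appear more than once

No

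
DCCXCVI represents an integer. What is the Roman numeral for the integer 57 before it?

DCCXCVI = 796
796 - 57 = 739

DCCXXXIX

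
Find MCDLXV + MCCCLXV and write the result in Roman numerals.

MCDLXV = 1465
MCCCLXV = 1365
1465 + 1365 = 2830

MMDCCCXXX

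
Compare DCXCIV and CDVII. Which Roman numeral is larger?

DCXCIV = 694
CDVII = 407
694 is larger

DCXCIV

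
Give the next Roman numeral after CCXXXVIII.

CCXXXVIII = 238, so the next integer is 238 + 1 = 239

CCXXXIX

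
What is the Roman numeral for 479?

Convert 479 to Roman numerals:
  479 contains 1×400 (CD)
  79 contains 1×50 (L)
  29 contains 2×10 (XX)
  9 contains 1×9 (IX)

CDLXXIX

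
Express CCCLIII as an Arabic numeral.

CCCLIII: C=100, C=100, C=100, L=50, I=1, I=1, I=1
100 + 100 + 100 + 50 + 1 + 1 + 1 = 353

353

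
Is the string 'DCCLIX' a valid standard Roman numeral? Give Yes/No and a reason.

'DCCLIX': Check the rules: uses only the symbols I, V, X, L, C, D, M; no symbol is repeated more than three times in a row; V, L and D each appear at most once; the only place a smaller symbol precedes a larger one is the allowed subtractive pair IX, the symbol right after such a pair (if any) is smaller than the pair's first symbol, and otherwise the values never increase from left to right. Value: D (500) + C (100) + C (100) + L (50) + IX (9) = 759. So it is a valid standard Roman numeral.

Yes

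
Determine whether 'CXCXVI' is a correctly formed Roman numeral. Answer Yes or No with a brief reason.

'CXCXVI': X cannot come right after the subtractive pair XC: once X is subtracted in XC, the next symbol must be smaller than X

No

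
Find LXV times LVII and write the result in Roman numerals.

LXV = 65
LVII = 57
65 × 57 = 3705

MMMDCCV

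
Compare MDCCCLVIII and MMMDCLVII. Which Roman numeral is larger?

MDCCCLVIII = 1858
MMMDCLVII = 3657
3657 is larger

MMMDCLVII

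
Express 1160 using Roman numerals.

Convert 1160 to Roman numerals:
  1160 contains 1×1000 (M)
  160 contains 1×100 (C)
  60 contains 1×50 (L)
  10 contains 1×10 (X)

MCLX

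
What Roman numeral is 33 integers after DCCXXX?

DCCXXX = 730
730 + 33 = 763

DCCLXIII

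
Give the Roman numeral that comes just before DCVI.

DCVI = 606; previous is 605

DCV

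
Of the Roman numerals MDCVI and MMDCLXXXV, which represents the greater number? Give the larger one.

MDCVI = 1606
MMDCLXXXV = 2685
2685 is larger

MMDCLXXXV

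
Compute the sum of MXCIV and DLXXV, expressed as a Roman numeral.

MXCIV = 1094
DLXXV = 575
1094 + 575 = 1669

MDCLXIX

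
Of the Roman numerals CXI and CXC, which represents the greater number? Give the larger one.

CXI = 111
CXC = 190
190 is larger

CXC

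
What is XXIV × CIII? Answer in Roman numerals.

XXIV = 24
CIII = 103
24 × 103 = 2472

MMCDLXXII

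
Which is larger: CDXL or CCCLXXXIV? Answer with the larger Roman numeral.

CDXL = 440
CCCLXXXIV = 384
440 is larger

CDXL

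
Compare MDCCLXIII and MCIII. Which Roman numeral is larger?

MDCCLXIII = 1763
MCIII = 1103
1763 is larger

MDCCLXIII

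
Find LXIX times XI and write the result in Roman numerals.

LXIX = 69
XI = 11
69 × 11 = 759

DCCLIX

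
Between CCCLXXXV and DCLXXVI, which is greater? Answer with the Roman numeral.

CCCLXXXV = 385
DCLXXVI = 676
676 is larger

DCLXXVI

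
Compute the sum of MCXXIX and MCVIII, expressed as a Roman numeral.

MCXXIX = 1129
MCVIII = 1108
1129 + 1108 = 2237

MMCCXXXVII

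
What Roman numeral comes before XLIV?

XLIV = 44, so the previous integer is 44 - 1 = 43

XLIII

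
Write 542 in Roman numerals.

Convert 542 to Roman numerals:
  542 contains 1×500 (D)
  42 contains 1×40 (XL)
  2 contains 2×1 (II)

DXLII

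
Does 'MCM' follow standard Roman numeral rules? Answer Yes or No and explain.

'MCM': Check the rules: uses only the symbols I, V, X, L, C, D, M; no symbol is repeated more than three times in a row; V, L and D each appear at most once; the only place a smaller symbol precedes a larger one is the allowed subtractive pair CM, the symbol right after such a pair (if any) is smaller than the pair's first symbol, and otherwise the values never increase from left to right. Value: M (1000) + CM (900) = 1900. So it is a valid standard Roman numeral.

Yes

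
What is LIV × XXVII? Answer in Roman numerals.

LIV = 54
XXVII = 27
54 × 27 = 1458

MCDLVIII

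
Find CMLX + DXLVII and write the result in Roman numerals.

CMLX = 960
DXLVII = 547
960 + 547 = 1507

MDVII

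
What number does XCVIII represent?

XCVIII: XC=90, V=5, I=1, I=1, I=1
90 + 5 + 1 + 1 + 1 = 98

98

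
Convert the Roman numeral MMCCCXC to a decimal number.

MMCCCXC: M=1000, M=1000, C=100, C=100, C=100, XC=90
1000 + 1000 + 100 + 100 + 100 + 90 = 2390

2390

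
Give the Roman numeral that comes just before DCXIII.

DCXIII = 613, so the previous integer is 613 - 1 = 612

DCXII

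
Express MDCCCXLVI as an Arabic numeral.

MDCCCXLVI: M=1000, D=500, C=100, C=100, C=100, XL=40, V=5, I=1
1000 + 500 + 100 + 100 + 100 + 40 + 5 + 1 = 1846

1846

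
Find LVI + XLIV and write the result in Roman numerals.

LVI = 56
XLIV = 44
56 + 44 = 100

C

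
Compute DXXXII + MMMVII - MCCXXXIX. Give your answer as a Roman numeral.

DXXXII = 532, MMMVII = 3007, MCCXXXIX = 1239
532 + 3007 = 3539
3539 - 1239 = 2300

MMCCC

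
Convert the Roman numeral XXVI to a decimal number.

XXVI: X=10, X=10, V=5, I=1
10 + 10 + 5 + 1 = 26

26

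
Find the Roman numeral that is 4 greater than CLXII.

CLXII = 162
162 + 4 = 166

CLXVI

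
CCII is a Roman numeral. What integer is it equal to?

CCII: C=100, C=100, I=1, I=1
100 + 100 + 1 + 1 = 202

202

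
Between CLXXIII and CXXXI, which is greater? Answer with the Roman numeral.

CLXXIII = 173
CXXXI = 131
173 is larger

CLXXIII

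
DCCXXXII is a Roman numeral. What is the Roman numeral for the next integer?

DCCXXXII = 732; next is 733

DCCXXXIII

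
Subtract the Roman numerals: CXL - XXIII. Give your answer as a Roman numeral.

CXL = 140
XXIII = 23
140 - 23 = 117

CXVII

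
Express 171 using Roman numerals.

Convert 171 to Roman numerals:
  171 contains 1×100 (C)
  71 contains 1×50 (L)
  21 contains 2×10 (XX)
  1 contains 1×1 (I)

CLXXI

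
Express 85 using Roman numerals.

Convert 85 to Roman numerals:
  85 contains 1×50 (L)
  35 contains 3×10 (XXX)
  5 contains 1×5 (V)

LXXXV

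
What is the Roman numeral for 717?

Convert 717 to Roman numerals:
  717 contains 1×500 (D)
  217 contains 2×100 (CC)
  17 contains 1×10 (X)
  7 contains 1×5 (V)
  2 contains 2×1 (II)

DCCXVII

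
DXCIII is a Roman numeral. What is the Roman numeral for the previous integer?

DXCIII = 593, so the previous integer is 593 - 1 = 592

DXCII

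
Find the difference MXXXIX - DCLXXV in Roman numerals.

MXXXIX = 1039
DCLXXV = 675
1039 - 675 = 364

CCCLXIV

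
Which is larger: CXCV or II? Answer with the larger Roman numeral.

CXCV = 195
II = 2
195 is larger

CXCV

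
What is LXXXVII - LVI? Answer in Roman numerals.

LXXXVII = 87
LVI = 56
87 - 56 = 31

XXXI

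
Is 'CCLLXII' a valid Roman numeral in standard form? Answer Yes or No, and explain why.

'CCLLXII': L should not appear more than once

No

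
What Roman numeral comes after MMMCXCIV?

MMMCXCIV = 3194, so the next integer is 3194 + 1 = 3195

MMMCXCV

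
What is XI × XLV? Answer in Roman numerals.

XI = 11
XLV = 45
11 × 45 = 495

CDXCV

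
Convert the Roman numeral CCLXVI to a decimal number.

CCLXVI: C=100, C=100, L=50, X=10, V=5, I=1
100 + 100 + 50 + 10 + 5 + 1 = 266

266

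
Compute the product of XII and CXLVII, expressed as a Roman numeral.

XII = 12
CXLVII = 147
12 × 147 = 1764

MDCCLXIV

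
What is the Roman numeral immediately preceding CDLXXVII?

CDLXXVII = 477, so the previous integer is 477 - 1 = 476

CDLXXVI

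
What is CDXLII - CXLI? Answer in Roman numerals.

CDXLII = 442
CXLI = 141
442 - 141 = 301

CCCI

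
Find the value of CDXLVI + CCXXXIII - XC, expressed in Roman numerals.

CDXLVI = 446, CCXXXIII = 233, XC = 90
446 + 233 = 679
679 - 90 = 589

DLXXXIX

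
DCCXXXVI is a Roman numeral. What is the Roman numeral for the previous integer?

DCCXXXVI = 736; previous is 735

DCCXXXV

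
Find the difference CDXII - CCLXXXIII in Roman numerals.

CDXII = 412
CCLXXXIII = 283
412 - 283 = 129

CXXIX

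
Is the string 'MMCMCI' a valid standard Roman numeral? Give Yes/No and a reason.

'MMCMCI': C cannot come right after the subtractive pair CM: once C is subtracted in CM, the next symbol must be smaller than C

No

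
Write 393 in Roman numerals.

Convert 393 to Roman numerals:
  393 contains 3×100 (CCC)
  93 contains 1×90 (XC)
  3 contains 3×1 (III)

CCCXCIII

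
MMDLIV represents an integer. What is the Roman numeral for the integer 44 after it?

MMDLIV = 2554
2554 + 44 = 2598

MMDXCVIII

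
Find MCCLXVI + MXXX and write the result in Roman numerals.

MCCLXVI = 1266
MXXX = 1030
1266 + 1030 = 2296

MMCCXCVI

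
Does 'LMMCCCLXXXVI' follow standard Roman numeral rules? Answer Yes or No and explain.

'LMMCCCLXXXVI': L should not appear more than once

No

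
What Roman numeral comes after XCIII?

XCIII = 93; next is 94

XCIV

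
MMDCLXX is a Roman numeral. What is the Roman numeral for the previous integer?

MMDCLXX = 2670, so the previous integer is 2670 - 1 = 2669

MMDCLXIX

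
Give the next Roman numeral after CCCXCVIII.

CCCXCVIII = 398, so the next integer is 398 + 1 = 399

CCCXCIX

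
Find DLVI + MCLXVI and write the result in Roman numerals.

DLVI = 556
MCLXVI = 1166
556 + 1166 = 1722

MDCCXXII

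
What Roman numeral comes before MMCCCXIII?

MMCCCXIII = 2313; previous is 2312

MMCCCXII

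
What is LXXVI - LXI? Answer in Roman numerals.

LXXVI = 76
LXI = 61
76 - 61 = 15

XV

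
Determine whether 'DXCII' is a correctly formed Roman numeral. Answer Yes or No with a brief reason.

'DXCII': Check the rules: uses only the symbols I, V, X, L, C, D, M; no symbol is repeated more than three times in a row; V, L and D each appear at most once; the only place a smaller symbol precedes a larger one is the allowed subtractive pair XC, the symbol right after such a pair (if any) is smaller than the pair's first symbol, and otherwise the values never increase from left to right. Value: D (500) + XC (90) + I (1) + I (1) = 592. So it is a valid standard Roman numeral.

Yes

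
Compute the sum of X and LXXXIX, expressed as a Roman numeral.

X = 10
LXXXIX = 89
10 + 89 = 99

XCIX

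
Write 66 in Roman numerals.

Convert 66 to Roman numerals:
  66 contains 1×50 (L)
  16 contains 1×10 (X)
  6 contains 1×5 (V)
  1 contains 1×1 (I)

LXVI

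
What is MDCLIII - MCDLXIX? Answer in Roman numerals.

MDCLIII = 1653
MCDLXIX = 1469
1653 - 1469 = 184

CLXXXIV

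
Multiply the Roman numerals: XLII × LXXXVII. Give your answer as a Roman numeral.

XLII = 42
LXXXVII = 87
42 × 87 = 3654

MMMDCLIV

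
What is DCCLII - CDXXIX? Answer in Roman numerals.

DCCLII = 752
CDXXIX = 429
752 - 429 = 323

CCCXXIII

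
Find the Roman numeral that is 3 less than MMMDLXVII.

MMMDLXVII = 3567
3567 - 3 = 3564

MMMDLXIV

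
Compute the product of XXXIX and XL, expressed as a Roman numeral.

XXXIX = 39
XL = 40
39 × 40 = 1560

MDLX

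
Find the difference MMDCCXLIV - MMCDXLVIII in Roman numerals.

MMDCCXLIV = 2744
MMCDXLVIII = 2448
2744 - 2448 = 296

CCXCVI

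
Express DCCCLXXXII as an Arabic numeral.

DCCCLXXXII: D=500, C=100, C=100, C=100, L=50, X=10, X=10, X=10, I=1, I=1
500 + 100 + 100 + 100 + 50 + 10 + 10 + 10 + 1 + 1 = 882

882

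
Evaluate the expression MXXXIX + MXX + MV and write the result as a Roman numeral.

MXXXIX = 1039, MXX = 1020, MV = 1005
1039 + 1020 = 2059
2059 + 1005 = 3064

MMMLXIV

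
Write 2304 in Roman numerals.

Convert 2304 to Roman numerals:
  2304 contains 2×1000 (MM)
  304 contains 3×100 (CCC)
  4 contains 1×4 (IV)

MMCCCIV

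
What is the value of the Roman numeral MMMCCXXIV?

MMMCCXXIV: M=1000, M=1000, M=1000, C=100, C=100, X=10, X=10, IV=4
1000 + 1000 + 1000 + 100 + 100 + 10 + 10 + 4 = 3224

3224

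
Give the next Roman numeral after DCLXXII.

DCLXXII = 672, so the next integer is 672 + 1 = 673

DCLXXIII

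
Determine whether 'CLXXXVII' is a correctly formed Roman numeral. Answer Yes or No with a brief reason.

'CLXXXVII': Check the rules: uses only the symbols I, V, X, L, C, D, M; no symbol is repeated more than three times in a row; V, L and D each appear at most once; no smaller symbol precedes a larger one (values never increase from left to right). Value: C (100) + L (50) + X (10) + X (10) + X (10) + V (5) + I (1) + I (1) = 187. So it is a valid standard Roman numeral.

Yes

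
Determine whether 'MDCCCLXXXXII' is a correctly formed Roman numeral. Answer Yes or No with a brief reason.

'MDCCCLXXXXII': More than 3 consecutive X's

No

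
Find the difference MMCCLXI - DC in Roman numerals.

MMCCLXI = 2261
DC = 600
2261 - 600 = 1661

MDCLXI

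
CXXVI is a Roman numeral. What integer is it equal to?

CXXVI: C=100, X=10, X=10, V=5, I=1
100 + 10 + 10 + 5 + 1 = 126

126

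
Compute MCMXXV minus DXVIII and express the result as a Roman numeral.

MCMXXV = 1925
DXVIII = 518
1925 - 518 = 1407

MCDVII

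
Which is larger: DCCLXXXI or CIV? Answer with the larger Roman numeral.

DCCLXXXI = 781
CIV = 104
781 is larger

DCCLXXXI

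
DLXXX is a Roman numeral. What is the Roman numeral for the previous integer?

DLXXX = 580; previous is 579

DLXXIX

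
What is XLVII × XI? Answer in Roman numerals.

XLVII = 47
XI = 11
47 × 11 = 517

DXVII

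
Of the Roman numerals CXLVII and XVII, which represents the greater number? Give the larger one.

CXLVII = 147
XVII = 17
147 is larger

CXLVII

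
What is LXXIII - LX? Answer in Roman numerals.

LXXIII = 73
LX = 60
73 - 60 = 13

XIII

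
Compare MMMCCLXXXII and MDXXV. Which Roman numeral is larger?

MMMCCLXXXII = 3282
MDXXV = 1525
3282 is larger

MMMCCLXXXII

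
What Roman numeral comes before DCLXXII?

DCLXXII = 672, so the previous integer is 672 - 1 = 671

DCLXXI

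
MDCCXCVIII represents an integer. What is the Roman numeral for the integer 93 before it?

MDCCXCVIII = 1798
1798 - 93 = 1705

MDCCV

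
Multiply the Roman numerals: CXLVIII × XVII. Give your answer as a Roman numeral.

CXLVIII = 148
XVII = 17
148 × 17 = 2516

MMDXVI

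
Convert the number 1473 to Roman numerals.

Convert 1473 to Roman numerals:
  1473 contains 1×1000 (M)
  473 contains 1×400 (CD)
  73 contains 1×50 (L)
  23 contains 2×10 (XX)
  3 contains 3×1 (III)

MCDLXXIII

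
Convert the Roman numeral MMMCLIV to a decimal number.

MMMCLIV: M=1000, M=1000, M=1000, C=100, L=50, IV=4
1000 + 1000 + 1000 + 100 + 50 + 4 = 3154

3154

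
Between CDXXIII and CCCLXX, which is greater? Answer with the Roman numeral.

CDXXIII = 423
CCCLXX = 370
423 is larger

CDXXIII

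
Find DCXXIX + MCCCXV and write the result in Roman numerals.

DCXXIX = 629
MCCCXV = 1315
629 + 1315 = 1944

MCMXLIV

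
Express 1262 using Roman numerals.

Convert 1262 to Roman numerals:
  1262 contains 1×1000 (M)
  262 contains 2×100 (CC)
  62 contains 1×50 (L)
  12 contains 1×10 (X)
  2 contains 2×1 (II)

MCCLXII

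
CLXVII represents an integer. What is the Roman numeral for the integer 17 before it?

CLXVII = 167
167 - 17 = 150

CL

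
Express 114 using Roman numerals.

Convert 114 to Roman numerals:
  114 contains 1×100 (C)
  14 contains 1×10 (X)
  4 contains 1×4 (IV)

CXIV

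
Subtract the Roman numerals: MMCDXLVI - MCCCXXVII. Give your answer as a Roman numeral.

MMCDXLVI = 2446
MCCCXXVII = 1327
2446 - 1327 = 1119

MCXIX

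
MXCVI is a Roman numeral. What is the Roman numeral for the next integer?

MXCVI = 1096, so the next integer is 1096 + 1 = 1097

MXCVII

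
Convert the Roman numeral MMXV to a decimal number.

MMXV: M=1000, M=1000, X=10, V=5
1000 + 1000 + 10 + 5 = 2015

2015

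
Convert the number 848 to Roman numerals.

Convert 848 to Roman numerals:
  848 contains 1×500 (D)
  348 contains 3×100 (CCC)
  48 contains 1×40 (XL)
  8 contains 1×5 (V)
  3 contains 3×1 (III)

DCCCXLVIII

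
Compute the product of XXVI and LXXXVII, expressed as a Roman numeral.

XXVI = 26
LXXXVII = 87
26 × 87 = 2262

MMCCLXII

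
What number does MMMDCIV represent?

MMMDCIV: M=1000, M=1000, M=1000, D=500, C=100, IV=4
1000 + 1000 + 1000 + 500 + 100 + 4 = 3604

3604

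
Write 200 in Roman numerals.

Convert 200 to Roman numerals:
  200 contains 2×100 (CC)

CC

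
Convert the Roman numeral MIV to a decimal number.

MIV: M=1000, IV=4
1000 + 4 = 1004

1004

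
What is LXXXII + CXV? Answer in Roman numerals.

LXXXII = 82
CXV = 115
82 + 115 = 197

CXCVII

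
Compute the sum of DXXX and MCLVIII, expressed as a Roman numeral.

DXXX = 530
MCLVIII = 1158
530 + 1158 = 1688

MDCLXXXVIII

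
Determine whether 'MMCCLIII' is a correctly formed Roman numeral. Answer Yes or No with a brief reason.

'MMCCLIII': Check the rules: uses only the symbols I, V, X, L, C, D, M; no symbol is repeated more than three times in a row; V, L and D each appear at most once; no smaller symbol precedes a larger one (values never increase from left to right). Value: M (1000) + M (1000) + C (100) + C (100) + L (50) + I (1) + I (1) + I (1) = 2253. So it is a valid standard Roman numeral.

Yes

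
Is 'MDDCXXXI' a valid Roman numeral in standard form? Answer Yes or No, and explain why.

'MDDCXXXI': D should not appear more than once

No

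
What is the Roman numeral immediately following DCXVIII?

DCXVIII = 618; next is 619

DCXIX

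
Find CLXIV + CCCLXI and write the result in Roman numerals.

CLXIV = 164
CCCLXI = 361
164 + 361 = 525

DXXV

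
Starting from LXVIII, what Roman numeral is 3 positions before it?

LXVIII = 68
68 - 3 = 65

LXV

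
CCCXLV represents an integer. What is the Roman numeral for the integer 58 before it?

CCCXLV = 345
345 - 58 = 287

CCLXXXVII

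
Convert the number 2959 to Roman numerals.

Convert 2959 to Roman numerals:
  2959 contains 2×1000 (MM)
  959 contains 1×900 (CM)
  59 contains 1×50 (L)
  9 contains 1×9 (IX)

MMCMLIX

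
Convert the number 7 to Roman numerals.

Convert 7 to Roman numerals:
  7 contains 1×5 (V)
  2 contains 2×1 (II)

VII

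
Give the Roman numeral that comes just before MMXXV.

MMXXV = 2025, so the previous integer is 2025 - 1 = 2024

MMXXIV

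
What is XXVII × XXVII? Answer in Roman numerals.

XXVII = 27
XXVII = 27
27 × 27 = 729

DCCXXIX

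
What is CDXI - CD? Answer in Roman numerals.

CDXI = 411
CD = 400
411 - 400 = 11

XI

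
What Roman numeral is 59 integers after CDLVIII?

CDLVIII = 458
458 + 59 = 517

DXVII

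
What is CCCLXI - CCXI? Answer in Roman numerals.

CCCLXI = 361
CCXI = 211
361 - 211 = 150

CL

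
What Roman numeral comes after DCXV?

DCXV = 615; next is 616

DCXVI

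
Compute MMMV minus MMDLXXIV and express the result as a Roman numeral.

MMMV = 3005
MMDLXXIV = 2574
3005 - 2574 = 431

CDXXXI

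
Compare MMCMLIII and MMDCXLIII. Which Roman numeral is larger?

MMCMLIII = 2953
MMDCXLIII = 2643
2953 is larger

MMCMLIII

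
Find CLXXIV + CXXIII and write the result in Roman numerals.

CLXXIV = 174
CXXIII = 123
174 + 123 = 297

CCXCVII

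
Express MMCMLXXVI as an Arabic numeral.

MMCMLXXVI: M=1000, M=1000, CM=900, L=50, X=10, X=10, V=5, I=1
1000 + 1000 + 900 + 50 + 10 + 10 + 5 + 1 = 2976

2976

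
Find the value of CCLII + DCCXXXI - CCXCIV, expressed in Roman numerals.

CCLII = 252, DCCXXXI = 731, CCXCIV = 294
252 + 731 = 983
983 - 294 = 689

DCLXXXIX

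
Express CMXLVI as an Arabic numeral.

CMXLVI: CM=900, XL=40, V=5, I=1
900 + 40 + 5 + 1 = 946

946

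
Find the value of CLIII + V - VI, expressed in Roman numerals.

CLIII = 153, V = 5, VI = 6
153 + 5 = 158
158 - 6 = 152

CLII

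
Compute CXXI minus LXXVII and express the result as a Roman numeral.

CXXI = 121
LXXVII = 77
121 - 77 = 44

XLIV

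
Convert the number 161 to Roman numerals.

Convert 161 to Roman numerals:
  161 contains 1×100 (C)
  61 contains 1×50 (L)
  11 contains 1×10 (X)
  1 contains 1×1 (I)

CLXI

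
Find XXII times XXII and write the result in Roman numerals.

XXII = 22
XXII = 22
22 × 22 = 484

CDLXXXIV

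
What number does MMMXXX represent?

MMMXXX: M=1000, M=1000, M=1000, X=10, X=10, X=10
1000 + 1000 + 1000 + 10 + 10 + 10 = 3030

3030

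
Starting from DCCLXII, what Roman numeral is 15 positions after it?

DCCLXII = 762
762 + 15 = 777

DCCLXXVII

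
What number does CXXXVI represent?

CXXXVI: C=100, X=10, X=10, X=10, V=5, I=1
100 + 10 + 10 + 10 + 5 + 1 = 136

136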